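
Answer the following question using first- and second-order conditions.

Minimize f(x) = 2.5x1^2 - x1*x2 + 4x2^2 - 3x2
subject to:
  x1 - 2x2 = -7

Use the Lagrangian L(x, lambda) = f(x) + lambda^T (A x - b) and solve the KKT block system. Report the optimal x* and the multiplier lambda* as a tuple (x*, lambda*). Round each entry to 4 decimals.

Form the Lagrangian:
  L(x, lambda) = (1/2) x^T Q x + c^T x + lambda^T (A x - b)
Stationarity (grad_x L = 0): Q x + c + A^T lambda = 0.
Primal feasibility: A x = b.

This gives the KKT block system:
  [ Q   A^T ] [ x     ]   [-c ]
  [ A    0  ] [ lambda ] = [ b ]

Solving the linear system:
  x*      = (-1.5, 2.75)
  lambda* = (10.25)
  f(x*)   = 31.75

x* = (-1.5, 2.75), lambda* = (10.25)


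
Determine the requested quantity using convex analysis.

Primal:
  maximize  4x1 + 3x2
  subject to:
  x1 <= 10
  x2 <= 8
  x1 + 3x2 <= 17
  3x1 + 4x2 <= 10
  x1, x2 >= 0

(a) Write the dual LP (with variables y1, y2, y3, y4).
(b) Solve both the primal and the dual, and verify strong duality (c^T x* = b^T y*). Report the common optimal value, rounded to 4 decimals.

The standard primal-dual pair for 'max c^T x s.t. A x <= b, x >= 0' is:
  Dual:  min b^T y  s.t.  A^T y >= c,  y >= 0.

So the dual LP is:
  minimize  10y1 + 8y2 + 17y3 + 10y4
  subject to:
    y1 + y3 + 3y4 >= 4
    y2 + 3y3 + 4y4 >= 3
    y1, y2, y3, y4 >= 0

Solving the primal: x* = (3.3333, 0).
  primal value c^T x* = 13.3333.
Solving the dual: y* = (0, 0, 0, 1.3333).
  dual value b^T y* = 13.3333.
Strong duality: c^T x* = b^T y*. Confirmed.

13.3333


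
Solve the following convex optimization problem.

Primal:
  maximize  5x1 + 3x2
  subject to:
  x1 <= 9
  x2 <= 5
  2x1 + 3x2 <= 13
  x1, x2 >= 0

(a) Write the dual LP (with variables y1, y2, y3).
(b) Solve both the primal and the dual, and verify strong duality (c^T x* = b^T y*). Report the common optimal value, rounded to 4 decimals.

The standard primal-dual pair for 'max c^T x s.t. A x <= b, x >= 0' is:
  Dual:  min b^T y  s.t.  A^T y >= c,  y >= 0.

So the dual LP is:
  minimize  9y1 + 5y2 + 13y3
  subject to:
    y1 + 2y3 >= 5
    y2 + 3y3 >= 3
    y1, y2, y3 >= 0

Solving the primal: x* = (6.5, 0).
  primal value c^T x* = 32.5.
Solving the dual: y* = (0, 0, 2.5).
  dual value b^T y* = 32.5.
Strong duality: c^T x* = b^T y*. Confirmed.

32.5


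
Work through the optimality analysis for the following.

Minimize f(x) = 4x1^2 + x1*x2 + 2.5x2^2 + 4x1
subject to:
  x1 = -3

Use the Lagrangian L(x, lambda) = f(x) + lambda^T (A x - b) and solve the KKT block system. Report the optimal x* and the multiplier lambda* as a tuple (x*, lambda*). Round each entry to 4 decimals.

Form the Lagrangian:
  L(x, lambda) = (1/2) x^T Q x + c^T x + lambda^T (A x - b)
Stationarity (grad_x L = 0): Q x + c + A^T lambda = 0.
Primal feasibility: A x = b.

This gives the KKT block system:
  [ Q   A^T ] [ x     ]   [-c ]
  [ A    0  ] [ lambda ] = [ b ]

Solving the linear system:
  x*      = (-3, 0.6)
  lambda* = (19.4)
  f(x*)   = 23.1

x* = (-3, 0.6), lambda* = (19.4)


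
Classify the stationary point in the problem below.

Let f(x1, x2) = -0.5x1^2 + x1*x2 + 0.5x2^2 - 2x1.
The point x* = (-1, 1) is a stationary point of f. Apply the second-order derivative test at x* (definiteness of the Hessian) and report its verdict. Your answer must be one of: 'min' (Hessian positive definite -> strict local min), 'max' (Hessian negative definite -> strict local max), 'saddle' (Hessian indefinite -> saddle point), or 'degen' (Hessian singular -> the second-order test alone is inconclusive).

Compute the Hessian H = grad^2 f:
  H = [[-1, 1], [1, 1]]
Verify stationarity: grad f(x*) = H x* + g = (0, 0).
Eigenvalues of H: -1.4142, 1.4142.
Eigenvalues have mixed signs, so H is indefinite -> x* is a saddle point.

saddle


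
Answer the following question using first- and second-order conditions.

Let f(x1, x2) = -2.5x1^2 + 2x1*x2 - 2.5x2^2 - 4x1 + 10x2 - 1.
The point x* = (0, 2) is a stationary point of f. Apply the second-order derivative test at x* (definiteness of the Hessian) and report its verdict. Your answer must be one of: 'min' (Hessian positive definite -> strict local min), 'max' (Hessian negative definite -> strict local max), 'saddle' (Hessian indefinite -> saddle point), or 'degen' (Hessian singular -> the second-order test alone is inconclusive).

Compute the Hessian H = grad^2 f:
  H = [[-5, 2], [2, -5]]
Verify stationarity: grad f(x*) = H x* + g = (0, 0).
Eigenvalues of H: -7, -3.
Both eigenvalues < 0, so H is negative definite -> x* is a strict local max.

max


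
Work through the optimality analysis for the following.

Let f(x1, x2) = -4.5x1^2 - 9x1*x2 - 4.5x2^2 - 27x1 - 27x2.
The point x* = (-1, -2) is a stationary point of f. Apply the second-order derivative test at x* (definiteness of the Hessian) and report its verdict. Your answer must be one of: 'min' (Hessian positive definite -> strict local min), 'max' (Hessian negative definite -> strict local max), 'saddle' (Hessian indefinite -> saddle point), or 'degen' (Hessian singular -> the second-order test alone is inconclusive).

Compute the Hessian H = grad^2 f:
  H = [[-9, -9], [-9, -9]]
Verify stationarity: grad f(x*) = H x* + g = (0, 0).
Eigenvalues of H: -18, 0.
H has a zero eigenvalue (singular; negative semidefinite but not definite), so H is neither positive definite, negative definite, nor indefinite. The second-order test alone is inconclusive -> degen.
(Indeed, f is constant along the null direction of H through x*, so x* is not a strict local extremum.)

degen


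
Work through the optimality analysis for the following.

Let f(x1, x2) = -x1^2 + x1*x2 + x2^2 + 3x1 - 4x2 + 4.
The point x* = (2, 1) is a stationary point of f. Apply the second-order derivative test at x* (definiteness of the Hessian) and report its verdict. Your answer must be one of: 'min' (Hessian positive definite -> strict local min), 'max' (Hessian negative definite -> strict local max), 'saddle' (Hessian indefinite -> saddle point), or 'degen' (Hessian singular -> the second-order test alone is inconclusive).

Compute the Hessian H = grad^2 f:
  H = [[-2, 1], [1, 2]]
Verify stationarity: grad f(x*) = H x* + g = (0, 0).
Eigenvalues of H: -2.2361, 2.2361.
Eigenvalues have mixed signs, so H is indefinite -> x* is a saddle point.

saddle


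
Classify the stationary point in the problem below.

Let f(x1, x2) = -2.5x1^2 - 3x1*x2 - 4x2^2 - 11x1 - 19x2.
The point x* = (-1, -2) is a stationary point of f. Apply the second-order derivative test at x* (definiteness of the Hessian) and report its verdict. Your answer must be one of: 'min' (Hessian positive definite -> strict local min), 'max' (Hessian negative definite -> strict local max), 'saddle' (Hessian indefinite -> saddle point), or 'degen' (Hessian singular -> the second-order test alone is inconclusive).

Compute the Hessian H = grad^2 f:
  H = [[-5, -3], [-3, -8]]
Verify stationarity: grad f(x*) = H x* + g = (0, 0).
Eigenvalues of H: -9.8541, -3.1459.
Both eigenvalues < 0, so H is negative definite -> x* is a strict local max.

max


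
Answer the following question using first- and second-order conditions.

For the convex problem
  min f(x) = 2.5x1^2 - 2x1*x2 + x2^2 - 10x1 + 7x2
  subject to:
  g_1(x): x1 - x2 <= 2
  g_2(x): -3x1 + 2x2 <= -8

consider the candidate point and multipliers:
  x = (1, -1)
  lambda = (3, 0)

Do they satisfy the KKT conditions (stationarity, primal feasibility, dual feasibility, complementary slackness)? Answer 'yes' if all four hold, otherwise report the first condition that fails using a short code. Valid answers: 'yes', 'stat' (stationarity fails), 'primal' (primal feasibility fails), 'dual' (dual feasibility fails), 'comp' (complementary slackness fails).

Gradient of f: grad f(x) = Q x + c = (-3, 3)
Constraint values g_i(x) = a_i^T x - b_i:
  g_1((1, -1)) = 0
  g_2((1, -1)) = 3
Stationarity residual: grad f(x) + sum_i lambda_i a_i = (0, 0)
  -> stationarity OK
Primal feasibility (all g_i <= 0): FAILS
Dual feasibility (all lambda_i >= 0): OK
Complementary slackness (lambda_i * g_i(x) = 0 for all i): OK

Verdict: the first failing condition is primal_feasibility -> primal.

primal


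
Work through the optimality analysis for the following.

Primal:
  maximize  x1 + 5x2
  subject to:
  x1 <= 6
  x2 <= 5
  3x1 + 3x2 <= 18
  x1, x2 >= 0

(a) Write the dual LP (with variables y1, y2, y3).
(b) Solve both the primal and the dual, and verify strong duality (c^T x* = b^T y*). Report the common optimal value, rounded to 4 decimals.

The standard primal-dual pair for 'max c^T x s.t. A x <= b, x >= 0' is:
  Dual:  min b^T y  s.t.  A^T y >= c,  y >= 0.

So the dual LP is:
  minimize  6y1 + 5y2 + 18y3
  subject to:
    y1 + 3y3 >= 1
    y2 + 3y3 >= 5
    y1, y2, y3 >= 0

Solving the primal: x* = (1, 5).
  primal value c^T x* = 26.
Solving the dual: y* = (0, 4, 0.3333).
  dual value b^T y* = 26.
Strong duality: c^T x* = b^T y*. Confirmed.

26


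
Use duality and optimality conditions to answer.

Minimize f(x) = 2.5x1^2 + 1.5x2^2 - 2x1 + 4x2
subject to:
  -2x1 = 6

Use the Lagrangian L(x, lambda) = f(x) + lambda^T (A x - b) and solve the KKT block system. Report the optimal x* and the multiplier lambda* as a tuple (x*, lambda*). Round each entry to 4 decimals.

Form the Lagrangian:
  L(x, lambda) = (1/2) x^T Q x + c^T x + lambda^T (A x - b)
Stationarity (grad_x L = 0): Q x + c + A^T lambda = 0.
Primal feasibility: A x = b.

This gives the KKT block system:
  [ Q   A^T ] [ x     ]   [-c ]
  [ A    0  ] [ lambda ] = [ b ]

Solving the linear system:
  x*      = (-3, -1.3333)
  lambda* = (-8.5)
  f(x*)   = 25.8333

x* = (-3, -1.3333), lambda* = (-8.5)


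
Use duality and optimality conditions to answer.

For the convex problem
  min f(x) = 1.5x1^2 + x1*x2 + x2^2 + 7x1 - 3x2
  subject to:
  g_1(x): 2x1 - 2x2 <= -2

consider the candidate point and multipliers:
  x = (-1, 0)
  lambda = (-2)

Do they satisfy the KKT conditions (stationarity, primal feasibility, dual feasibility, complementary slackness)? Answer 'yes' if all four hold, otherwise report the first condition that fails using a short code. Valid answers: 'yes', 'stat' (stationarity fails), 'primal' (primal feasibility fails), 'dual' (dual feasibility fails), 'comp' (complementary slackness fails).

Gradient of f: grad f(x) = Q x + c = (4, -4)
Constraint values g_i(x) = a_i^T x - b_i:
  g_1((-1, 0)) = 0
Stationarity residual: grad f(x) + sum_i lambda_i a_i = (0, 0)
  -> stationarity OK
Primal feasibility (all g_i <= 0): OK
Dual feasibility (all lambda_i >= 0): FAILS
Complementary slackness (lambda_i * g_i(x) = 0 for all i): OK

Verdict: the first failing condition is dual_feasibility -> dual.

dual


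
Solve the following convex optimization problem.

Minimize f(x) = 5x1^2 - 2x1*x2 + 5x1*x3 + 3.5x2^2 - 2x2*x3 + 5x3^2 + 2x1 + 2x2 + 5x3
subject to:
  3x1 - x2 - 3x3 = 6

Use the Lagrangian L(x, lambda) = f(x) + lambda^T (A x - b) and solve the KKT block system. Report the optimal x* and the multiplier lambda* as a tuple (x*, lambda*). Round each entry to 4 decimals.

Form the Lagrangian:
  L(x, lambda) = (1/2) x^T Q x + c^T x + lambda^T (A x - b)
Stationarity (grad_x L = 0): Q x + c + A^T lambda = 0.
Primal feasibility: A x = b.

This gives the KKT block system:
  [ Q   A^T ] [ x     ]   [-c ]
  [ A    0  ] [ lambda ] = [ b ]

Solving the linear system:
  x*      = (0.5843, -0.6079, -1.2131)
  lambda* = (-0.9978)
  f(x*)   = -0.0629

x* = (0.5843, -0.6079, -1.2131), lambda* = (-0.9978)


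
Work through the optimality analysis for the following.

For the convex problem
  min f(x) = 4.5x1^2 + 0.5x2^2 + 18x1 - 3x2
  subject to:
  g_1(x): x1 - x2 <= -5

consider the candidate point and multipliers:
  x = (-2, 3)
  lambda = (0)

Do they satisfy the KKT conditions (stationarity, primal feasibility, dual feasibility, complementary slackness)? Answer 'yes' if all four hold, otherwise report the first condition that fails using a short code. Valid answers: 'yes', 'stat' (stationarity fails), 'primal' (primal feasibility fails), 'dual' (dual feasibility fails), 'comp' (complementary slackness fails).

Gradient of f: grad f(x) = Q x + c = (0, 0)
Constraint values g_i(x) = a_i^T x - b_i:
  g_1((-2, 3)) = 0
Stationarity residual: grad f(x) + sum_i lambda_i a_i = (0, 0)
  -> stationarity OK
Primal feasibility (all g_i <= 0): OK
Dual feasibility (all lambda_i >= 0): OK
Complementary slackness (lambda_i * g_i(x) = 0 for all i): OK

Verdict: yes, KKT holds.

yes


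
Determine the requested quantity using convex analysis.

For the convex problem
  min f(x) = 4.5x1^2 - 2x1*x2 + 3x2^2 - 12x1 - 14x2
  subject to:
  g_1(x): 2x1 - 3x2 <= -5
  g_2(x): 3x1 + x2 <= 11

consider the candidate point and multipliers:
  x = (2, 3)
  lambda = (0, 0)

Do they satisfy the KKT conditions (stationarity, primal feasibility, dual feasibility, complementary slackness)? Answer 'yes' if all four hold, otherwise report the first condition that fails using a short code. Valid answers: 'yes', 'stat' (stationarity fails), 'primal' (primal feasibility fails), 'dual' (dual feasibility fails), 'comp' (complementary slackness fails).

Gradient of f: grad f(x) = Q x + c = (0, 0)
Constraint values g_i(x) = a_i^T x - b_i:
  g_1((2, 3)) = 0
  g_2((2, 3)) = -2
Stationarity residual: grad f(x) + sum_i lambda_i a_i = (0, 0)
  -> stationarity OK
Primal feasibility (all g_i <= 0): OK
Dual feasibility (all lambda_i >= 0): OK
Complementary slackness (lambda_i * g_i(x) = 0 for all i): OK

Verdict: yes, KKT holds.

yes


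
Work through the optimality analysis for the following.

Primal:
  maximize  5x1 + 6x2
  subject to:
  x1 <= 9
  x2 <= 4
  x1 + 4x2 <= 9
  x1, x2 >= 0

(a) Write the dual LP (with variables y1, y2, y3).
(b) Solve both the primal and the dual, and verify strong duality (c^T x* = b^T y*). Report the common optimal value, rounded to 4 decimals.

The standard primal-dual pair for 'max c^T x s.t. A x <= b, x >= 0' is:
  Dual:  min b^T y  s.t.  A^T y >= c,  y >= 0.

So the dual LP is:
  minimize  9y1 + 4y2 + 9y3
  subject to:
    y1 + y3 >= 5
    y2 + 4y3 >= 6
    y1, y2, y3 >= 0

Solving the primal: x* = (9, 0).
  primal value c^T x* = 45.
Solving the dual: y* = (3.5, 0, 1.5).
  dual value b^T y* = 45.
Strong duality: c^T x* = b^T y*. Confirmed.

45


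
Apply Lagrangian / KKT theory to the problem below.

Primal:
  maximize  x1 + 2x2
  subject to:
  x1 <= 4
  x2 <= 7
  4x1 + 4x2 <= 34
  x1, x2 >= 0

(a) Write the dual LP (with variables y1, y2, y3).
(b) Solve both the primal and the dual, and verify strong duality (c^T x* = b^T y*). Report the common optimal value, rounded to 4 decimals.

The standard primal-dual pair for 'max c^T x s.t. A x <= b, x >= 0' is:
  Dual:  min b^T y  s.t.  A^T y >= c,  y >= 0.

So the dual LP is:
  minimize  4y1 + 7y2 + 34y3
  subject to:
    y1 + 4y3 >= 1
    y2 + 4y3 >= 2
    y1, y2, y3 >= 0

Solving the primal: x* = (1.5, 7).
  primal value c^T x* = 15.5.
Solving the dual: y* = (0, 1, 0.25).
  dual value b^T y* = 15.5.
Strong duality: c^T x* = b^T y*. Confirmed.

15.5


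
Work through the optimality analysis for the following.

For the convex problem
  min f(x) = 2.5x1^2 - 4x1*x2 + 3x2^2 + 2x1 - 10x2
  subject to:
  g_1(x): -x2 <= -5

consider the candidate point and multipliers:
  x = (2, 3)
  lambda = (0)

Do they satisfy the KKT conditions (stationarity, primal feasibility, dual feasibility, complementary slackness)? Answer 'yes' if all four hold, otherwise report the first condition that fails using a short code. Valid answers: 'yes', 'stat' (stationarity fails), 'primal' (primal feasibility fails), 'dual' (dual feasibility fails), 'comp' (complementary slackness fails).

Gradient of f: grad f(x) = Q x + c = (0, 0)
Constraint values g_i(x) = a_i^T x - b_i:
  g_1((2, 3)) = 2
Stationarity residual: grad f(x) + sum_i lambda_i a_i = (0, 0)
  -> stationarity OK
Primal feasibility (all g_i <= 0): FAILS
Dual feasibility (all lambda_i >= 0): OK
Complementary slackness (lambda_i * g_i(x) = 0 for all i): OK

Verdict: the first failing condition is primal_feasibility -> primal.

primal


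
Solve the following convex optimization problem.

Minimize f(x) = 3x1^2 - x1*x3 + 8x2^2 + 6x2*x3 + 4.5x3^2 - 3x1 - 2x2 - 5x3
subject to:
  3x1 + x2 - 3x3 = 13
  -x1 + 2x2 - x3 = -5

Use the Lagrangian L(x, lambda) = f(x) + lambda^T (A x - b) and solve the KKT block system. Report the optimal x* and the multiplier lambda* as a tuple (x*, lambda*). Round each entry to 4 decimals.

Form the Lagrangian:
  L(x, lambda) = (1/2) x^T Q x + c^T x + lambda^T (A x - b)
Stationarity (grad_x L = 0): Q x + c + A^T lambda = 0.
Primal feasibility: A x = b.

This gives the KKT block system:
  [ Q   A^T ] [ x     ]   [-c ]
  [ A    0  ] [ lambda ] = [ b ]

Solving the linear system:
  x*      = (4.4272, -0.2873, -0.0019)
  lambda* = (-5.7889, 6.1986)
  f(x*)   = 46.7755

x* = (4.4272, -0.2873, -0.0019), lambda* = (-5.7889, 6.1986)


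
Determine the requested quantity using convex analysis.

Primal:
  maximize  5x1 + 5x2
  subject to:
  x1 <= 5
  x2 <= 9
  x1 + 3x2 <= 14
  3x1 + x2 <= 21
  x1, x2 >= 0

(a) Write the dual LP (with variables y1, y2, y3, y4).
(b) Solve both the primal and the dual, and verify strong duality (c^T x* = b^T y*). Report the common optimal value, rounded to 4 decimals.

The standard primal-dual pair for 'max c^T x s.t. A x <= b, x >= 0' is:
  Dual:  min b^T y  s.t.  A^T y >= c,  y >= 0.

So the dual LP is:
  minimize  5y1 + 9y2 + 14y3 + 21y4
  subject to:
    y1 + y3 + 3y4 >= 5
    y2 + 3y3 + y4 >= 5
    y1, y2, y3, y4 >= 0

Solving the primal: x* = (5, 3).
  primal value c^T x* = 40.
Solving the dual: y* = (3.3333, 0, 1.6667, 0).
  dual value b^T y* = 40.
Strong duality: c^T x* = b^T y*. Confirmed.

40


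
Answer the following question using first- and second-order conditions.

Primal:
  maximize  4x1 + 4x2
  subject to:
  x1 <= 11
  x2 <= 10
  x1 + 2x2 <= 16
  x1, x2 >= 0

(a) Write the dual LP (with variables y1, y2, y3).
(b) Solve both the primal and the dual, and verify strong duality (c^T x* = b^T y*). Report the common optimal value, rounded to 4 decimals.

The standard primal-dual pair for 'max c^T x s.t. A x <= b, x >= 0' is:
  Dual:  min b^T y  s.t.  A^T y >= c,  y >= 0.

So the dual LP is:
  minimize  11y1 + 10y2 + 16y3
  subject to:
    y1 + y3 >= 4
    y2 + 2y3 >= 4
    y1, y2, y3 >= 0

Solving the primal: x* = (11, 2.5).
  primal value c^T x* = 54.
Solving the dual: y* = (2, 0, 2).
  dual value b^T y* = 54.
Strong duality: c^T x* = b^T y*. Confirmed.

54


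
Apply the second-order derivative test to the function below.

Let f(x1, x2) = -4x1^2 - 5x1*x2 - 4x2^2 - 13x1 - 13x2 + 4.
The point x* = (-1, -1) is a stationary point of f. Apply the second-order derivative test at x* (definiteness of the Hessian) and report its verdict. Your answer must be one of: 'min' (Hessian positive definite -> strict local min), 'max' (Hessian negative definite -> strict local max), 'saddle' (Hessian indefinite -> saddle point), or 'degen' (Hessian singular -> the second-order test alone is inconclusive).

Compute the Hessian H = grad^2 f:
  H = [[-8, -5], [-5, -8]]
Verify stationarity: grad f(x*) = H x* + g = (0, 0).
Eigenvalues of H: -13, -3.
Both eigenvalues < 0, so H is negative definite -> x* is a strict local max.

max


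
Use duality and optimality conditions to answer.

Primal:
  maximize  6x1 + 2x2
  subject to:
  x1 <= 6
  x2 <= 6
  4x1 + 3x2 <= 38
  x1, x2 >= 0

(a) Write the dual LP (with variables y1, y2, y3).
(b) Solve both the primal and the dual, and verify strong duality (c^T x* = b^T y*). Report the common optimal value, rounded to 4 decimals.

The standard primal-dual pair for 'max c^T x s.t. A x <= b, x >= 0' is:
  Dual:  min b^T y  s.t.  A^T y >= c,  y >= 0.

So the dual LP is:
  minimize  6y1 + 6y2 + 38y3
  subject to:
    y1 + 4y3 >= 6
    y2 + 3y3 >= 2
    y1, y2, y3 >= 0

Solving the primal: x* = (6, 4.6667).
  primal value c^T x* = 45.3333.
Solving the dual: y* = (3.3333, 0, 0.6667).
  dual value b^T y* = 45.3333.
Strong duality: c^T x* = b^T y*. Confirmed.

45.3333


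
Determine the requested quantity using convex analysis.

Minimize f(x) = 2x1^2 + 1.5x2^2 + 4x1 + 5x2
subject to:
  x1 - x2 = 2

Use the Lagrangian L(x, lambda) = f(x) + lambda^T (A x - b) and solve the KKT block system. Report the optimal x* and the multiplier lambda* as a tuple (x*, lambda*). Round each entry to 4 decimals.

Form the Lagrangian:
  L(x, lambda) = (1/2) x^T Q x + c^T x + lambda^T (A x - b)
Stationarity (grad_x L = 0): Q x + c + A^T lambda = 0.
Primal feasibility: A x = b.

This gives the KKT block system:
  [ Q   A^T ] [ x     ]   [-c ]
  [ A    0  ] [ lambda ] = [ b ]

Solving the linear system:
  x*      = (-0.4286, -2.4286)
  lambda* = (-2.2857)
  f(x*)   = -4.6429

x* = (-0.4286, -2.4286), lambda* = (-2.2857)


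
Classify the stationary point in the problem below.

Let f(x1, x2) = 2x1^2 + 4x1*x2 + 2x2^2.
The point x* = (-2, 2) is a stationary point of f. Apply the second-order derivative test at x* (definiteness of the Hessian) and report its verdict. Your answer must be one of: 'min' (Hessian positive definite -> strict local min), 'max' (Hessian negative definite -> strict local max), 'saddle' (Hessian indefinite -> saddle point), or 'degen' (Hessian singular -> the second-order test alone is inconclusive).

Compute the Hessian H = grad^2 f:
  H = [[4, 4], [4, 4]]
Verify stationarity: grad f(x*) = H x* + g = (0, 0).
Eigenvalues of H: 0, 8.
H has a zero eigenvalue (singular; positive semidefinite but not definite), so H is neither positive definite, negative definite, nor indefinite. The second-order test alone is inconclusive -> degen.
(Indeed, f is constant along the null direction of H through x*, so x* is not a strict local extremum.)

degen


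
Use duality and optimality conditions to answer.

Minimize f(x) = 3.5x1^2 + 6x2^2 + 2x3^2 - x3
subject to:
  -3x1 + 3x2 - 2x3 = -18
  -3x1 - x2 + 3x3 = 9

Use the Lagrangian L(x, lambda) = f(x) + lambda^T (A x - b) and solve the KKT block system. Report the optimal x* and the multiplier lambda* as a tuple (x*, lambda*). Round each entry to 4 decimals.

Form the Lagrangian:
  L(x, lambda) = (1/2) x^T Q x + c^T x + lambda^T (A x - b)
Stationarity (grad_x L = 0): Q x + c + A^T lambda = 0.
Primal feasibility: A x = b.

This gives the KKT block system:
  [ Q   A^T ] [ x     ]   [-c ]
  [ A    0  ] [ lambda ] = [ b ]

Solving the linear system:
  x*      = (1.6944, -1.512, 4.1904)
  lambda* = (5.5245, -1.5709)
  f(x*)   = 54.6938

x* = (1.6944, -1.512, 4.1904), lambda* = (5.5245, -1.5709)


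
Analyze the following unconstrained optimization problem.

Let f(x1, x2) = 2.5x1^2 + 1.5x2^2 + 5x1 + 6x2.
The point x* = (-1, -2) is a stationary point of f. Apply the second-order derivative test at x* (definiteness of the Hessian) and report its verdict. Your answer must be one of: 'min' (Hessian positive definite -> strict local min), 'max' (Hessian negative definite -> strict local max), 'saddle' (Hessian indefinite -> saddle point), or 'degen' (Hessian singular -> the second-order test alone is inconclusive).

Compute the Hessian H = grad^2 f:
  H = [[5, 0], [0, 3]]
Verify stationarity: grad f(x*) = H x* + g = (0, 0).
Eigenvalues of H: 3, 5.
Both eigenvalues > 0, so H is positive definite -> x* is a strict local min.

min


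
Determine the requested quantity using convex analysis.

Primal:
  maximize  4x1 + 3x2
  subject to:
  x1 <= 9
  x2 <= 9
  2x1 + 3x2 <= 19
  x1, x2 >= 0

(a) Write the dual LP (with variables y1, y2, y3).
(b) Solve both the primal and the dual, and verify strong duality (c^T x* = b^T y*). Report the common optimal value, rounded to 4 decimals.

The standard primal-dual pair for 'max c^T x s.t. A x <= b, x >= 0' is:
  Dual:  min b^T y  s.t.  A^T y >= c,  y >= 0.

So the dual LP is:
  minimize  9y1 + 9y2 + 19y3
  subject to:
    y1 + 2y3 >= 4
    y2 + 3y3 >= 3
    y1, y2, y3 >= 0

Solving the primal: x* = (9, 0.3333).
  primal value c^T x* = 37.
Solving the dual: y* = (2, 0, 1).
  dual value b^T y* = 37.
Strong duality: c^T x* = b^T y*. Confirmed.

37


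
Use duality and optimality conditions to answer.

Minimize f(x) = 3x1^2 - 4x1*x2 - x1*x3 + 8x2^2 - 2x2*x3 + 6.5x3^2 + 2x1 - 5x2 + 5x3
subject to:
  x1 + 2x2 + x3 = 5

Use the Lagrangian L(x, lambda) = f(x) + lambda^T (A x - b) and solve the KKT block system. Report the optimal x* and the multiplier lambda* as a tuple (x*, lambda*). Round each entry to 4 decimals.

Form the Lagrangian:
  L(x, lambda) = (1/2) x^T Q x + c^T x + lambda^T (A x - b)
Stationarity (grad_x L = 0): Q x + c + A^T lambda = 0.
Primal feasibility: A x = b.

This gives the KKT block system:
  [ Q   A^T ] [ x     ]   [-c ]
  [ A    0  ] [ lambda ] = [ b ]

Solving the linear system:
  x*      = (1.65, 1.475, 0.4)
  lambda* = (-5.6)
  f(x*)   = 12.9625

x* = (1.65, 1.475, 0.4), lambda* = (-5.6)


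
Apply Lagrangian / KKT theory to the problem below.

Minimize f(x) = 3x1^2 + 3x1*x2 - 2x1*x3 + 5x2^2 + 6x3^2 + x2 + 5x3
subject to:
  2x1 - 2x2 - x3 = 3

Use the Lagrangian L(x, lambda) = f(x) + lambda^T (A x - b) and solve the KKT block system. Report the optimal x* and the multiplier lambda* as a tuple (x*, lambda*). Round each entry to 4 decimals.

Form the Lagrangian:
  L(x, lambda) = (1/2) x^T Q x + c^T x + lambda^T (A x - b)
Stationarity (grad_x L = 0): Q x + c + A^T lambda = 0.
Primal feasibility: A x = b.

This gives the KKT block system:
  [ Q   A^T ] [ x     ]   [-c ]
  [ A    0  ] [ lambda ] = [ b ]

Solving the linear system:
  x*      = (0.6738, -0.6099, -0.4326)
  lambda* = (-1.539)
  f(x*)   = 0.922

x* = (0.6738, -0.6099, -0.4326), lambda* = (-1.539)


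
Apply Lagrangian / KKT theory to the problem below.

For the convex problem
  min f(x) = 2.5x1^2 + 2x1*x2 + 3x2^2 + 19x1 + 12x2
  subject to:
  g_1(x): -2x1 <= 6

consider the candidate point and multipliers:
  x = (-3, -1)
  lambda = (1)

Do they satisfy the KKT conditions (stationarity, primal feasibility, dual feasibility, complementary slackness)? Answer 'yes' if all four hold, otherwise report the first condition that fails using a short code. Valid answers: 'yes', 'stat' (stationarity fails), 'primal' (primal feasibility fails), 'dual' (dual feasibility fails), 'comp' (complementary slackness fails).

Gradient of f: grad f(x) = Q x + c = (2, 0)
Constraint values g_i(x) = a_i^T x - b_i:
  g_1((-3, -1)) = 0
Stationarity residual: grad f(x) + sum_i lambda_i a_i = (0, 0)
  -> stationarity OK
Primal feasibility (all g_i <= 0): OK
Dual feasibility (all lambda_i >= 0): OK
Complementary slackness (lambda_i * g_i(x) = 0 for all i): OK

Verdict: yes, KKT holds.

yes


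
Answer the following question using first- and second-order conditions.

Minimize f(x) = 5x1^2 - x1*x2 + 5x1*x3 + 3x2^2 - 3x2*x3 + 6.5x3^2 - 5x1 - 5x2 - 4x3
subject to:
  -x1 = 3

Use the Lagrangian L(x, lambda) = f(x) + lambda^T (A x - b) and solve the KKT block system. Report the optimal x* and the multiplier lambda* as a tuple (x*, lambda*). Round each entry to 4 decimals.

Form the Lagrangian:
  L(x, lambda) = (1/2) x^T Q x + c^T x + lambda^T (A x - b)
Stationarity (grad_x L = 0): Q x + c + A^T lambda = 0.
Primal feasibility: A x = b.

This gives the KKT block system:
  [ Q   A^T ] [ x     ]   [-c ]
  [ A    0  ] [ lambda ] = [ b ]

Solving the linear system:
  x*      = (-3, 1.2029, 1.7391)
  lambda* = (-27.5072)
  f(x*)   = 42.2754

x* = (-3, 1.2029, 1.7391), lambda* = (-27.5072)


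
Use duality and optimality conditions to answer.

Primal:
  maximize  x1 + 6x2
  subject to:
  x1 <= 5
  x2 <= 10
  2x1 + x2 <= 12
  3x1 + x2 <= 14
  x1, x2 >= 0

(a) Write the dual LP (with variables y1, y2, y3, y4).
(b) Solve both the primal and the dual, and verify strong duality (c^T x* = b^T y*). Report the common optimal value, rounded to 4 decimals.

The standard primal-dual pair for 'max c^T x s.t. A x <= b, x >= 0' is:
  Dual:  min b^T y  s.t.  A^T y >= c,  y >= 0.

So the dual LP is:
  minimize  5y1 + 10y2 + 12y3 + 14y4
  subject to:
    y1 + 2y3 + 3y4 >= 1
    y2 + y3 + y4 >= 6
    y1, y2, y3, y4 >= 0

Solving the primal: x* = (1, 10).
  primal value c^T x* = 61.
Solving the dual: y* = (0, 5.5, 0.5, 0).
  dual value b^T y* = 61.
Strong duality: c^T x* = b^T y*. Confirmed.

61


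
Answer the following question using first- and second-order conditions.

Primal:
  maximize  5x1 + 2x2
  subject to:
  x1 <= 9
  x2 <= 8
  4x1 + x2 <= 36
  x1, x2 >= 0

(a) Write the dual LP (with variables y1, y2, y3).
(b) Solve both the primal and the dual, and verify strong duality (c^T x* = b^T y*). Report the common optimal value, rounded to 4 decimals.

The standard primal-dual pair for 'max c^T x s.t. A x <= b, x >= 0' is:
  Dual:  min b^T y  s.t.  A^T y >= c,  y >= 0.

So the dual LP is:
  minimize  9y1 + 8y2 + 36y3
  subject to:
    y1 + 4y3 >= 5
    y2 + y3 >= 2
    y1, y2, y3 >= 0

Solving the primal: x* = (7, 8).
  primal value c^T x* = 51.
Solving the dual: y* = (0, 0.75, 1.25).
  dual value b^T y* = 51.
Strong duality: c^T x* = b^T y*. Confirmed.

51


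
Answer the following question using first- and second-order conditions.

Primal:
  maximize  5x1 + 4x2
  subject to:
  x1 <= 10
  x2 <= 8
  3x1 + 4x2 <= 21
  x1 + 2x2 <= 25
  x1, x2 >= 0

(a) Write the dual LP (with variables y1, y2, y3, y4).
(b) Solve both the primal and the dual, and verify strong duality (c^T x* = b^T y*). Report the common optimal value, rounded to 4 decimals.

The standard primal-dual pair for 'max c^T x s.t. A x <= b, x >= 0' is:
  Dual:  min b^T y  s.t.  A^T y >= c,  y >= 0.

So the dual LP is:
  minimize  10y1 + 8y2 + 21y3 + 25y4
  subject to:
    y1 + 3y3 + y4 >= 5
    y2 + 4y3 + 2y4 >= 4
    y1, y2, y3, y4 >= 0

Solving the primal: x* = (7, 0).
  primal value c^T x* = 35.
Solving the dual: y* = (0, 0, 1.6667, 0).
  dual value b^T y* = 35.
Strong duality: c^T x* = b^T y*. Confirmed.

35


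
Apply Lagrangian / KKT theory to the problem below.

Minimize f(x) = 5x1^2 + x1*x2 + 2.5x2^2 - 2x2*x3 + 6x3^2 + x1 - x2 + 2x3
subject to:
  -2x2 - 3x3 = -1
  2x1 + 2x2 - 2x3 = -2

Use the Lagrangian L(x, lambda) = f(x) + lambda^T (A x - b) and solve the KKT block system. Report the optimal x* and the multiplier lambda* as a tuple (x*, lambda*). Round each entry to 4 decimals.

Form the Lagrangian:
  L(x, lambda) = (1/2) x^T Q x + c^T x + lambda^T (A x - b)
Stationarity (grad_x L = 0): Q x + c + A^T lambda = 0.
Primal feasibility: A x = b.

This gives the KKT block system:
  [ Q   A^T ] [ x     ]   [-c ]
  [ A    0  ] [ lambda ] = [ b ]

Solving the linear system:
  x*      = (-0.5282, -0.0831, 0.3887)
  lambda* = (0.822, 2.1825)
  f(x*)   = 2.7596

x* = (-0.5282, -0.0831, 0.3887), lambda* = (0.822, 2.1825)


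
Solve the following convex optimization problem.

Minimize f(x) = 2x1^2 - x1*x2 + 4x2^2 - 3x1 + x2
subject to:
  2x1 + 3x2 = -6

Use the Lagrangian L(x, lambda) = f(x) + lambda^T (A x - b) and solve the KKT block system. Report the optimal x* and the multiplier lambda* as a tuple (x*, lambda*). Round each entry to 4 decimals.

Form the Lagrangian:
  L(x, lambda) = (1/2) x^T Q x + c^T x + lambda^T (A x - b)
Stationarity (grad_x L = 0): Q x + c + A^T lambda = 0.
Primal feasibility: A x = b.

This gives the KKT block system:
  [ Q   A^T ] [ x     ]   [-c ]
  [ A    0  ] [ lambda ] = [ b ]

Solving the linear system:
  x*      = (-1.0125, -1.325)
  lambda* = (2.8625)
  f(x*)   = 9.4437

x* = (-1.0125, -1.325), lambda* = (2.8625)


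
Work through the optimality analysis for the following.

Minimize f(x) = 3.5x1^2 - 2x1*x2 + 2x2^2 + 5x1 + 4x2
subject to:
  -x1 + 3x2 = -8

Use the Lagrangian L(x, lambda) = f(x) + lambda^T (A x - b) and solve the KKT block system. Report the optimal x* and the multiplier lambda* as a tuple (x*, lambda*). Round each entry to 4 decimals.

Form the Lagrangian:
  L(x, lambda) = (1/2) x^T Q x + c^T x + lambda^T (A x - b)
Stationarity (grad_x L = 0): Q x + c + A^T lambda = 0.
Primal feasibility: A x = b.

This gives the KKT block system:
  [ Q   A^T ] [ x     ]   [-c ]
  [ A    0  ] [ lambda ] = [ b ]

Solving the linear system:
  x*      = (-1.3273, -3.1091)
  lambda* = (1.9273)
  f(x*)   = -1.8273

x* = (-1.3273, -3.1091), lambda* = (1.9273)


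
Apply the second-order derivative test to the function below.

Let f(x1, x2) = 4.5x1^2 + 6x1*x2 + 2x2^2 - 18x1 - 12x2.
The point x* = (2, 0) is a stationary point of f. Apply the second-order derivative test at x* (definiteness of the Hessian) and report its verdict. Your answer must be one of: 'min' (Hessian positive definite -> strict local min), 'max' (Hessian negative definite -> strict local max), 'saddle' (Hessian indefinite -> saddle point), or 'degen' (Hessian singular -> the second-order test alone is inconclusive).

Compute the Hessian H = grad^2 f:
  H = [[9, 6], [6, 4]]
Verify stationarity: grad f(x*) = H x* + g = (0, 0).
Eigenvalues of H: 0, 13.
H has a zero eigenvalue (singular; positive semidefinite but not definite), so H is neither positive definite, negative definite, nor indefinite. The second-order test alone is inconclusive -> degen.
(Indeed, f is constant along the null direction of H through x*, so x* is not a strict local extremum.)

degen


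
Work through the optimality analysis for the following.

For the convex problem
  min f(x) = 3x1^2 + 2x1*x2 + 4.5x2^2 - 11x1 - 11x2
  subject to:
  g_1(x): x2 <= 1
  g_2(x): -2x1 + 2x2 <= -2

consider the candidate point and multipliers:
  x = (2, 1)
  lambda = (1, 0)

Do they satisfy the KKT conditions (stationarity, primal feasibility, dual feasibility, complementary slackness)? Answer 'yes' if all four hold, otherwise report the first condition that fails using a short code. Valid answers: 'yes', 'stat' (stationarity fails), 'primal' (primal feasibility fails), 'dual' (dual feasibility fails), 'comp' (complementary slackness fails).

Gradient of f: grad f(x) = Q x + c = (3, 2)
Constraint values g_i(x) = a_i^T x - b_i:
  g_1((2, 1)) = 0
  g_2((2, 1)) = 0
Stationarity residual: grad f(x) + sum_i lambda_i a_i = (3, 3)
  -> stationarity FAILS
Primal feasibility (all g_i <= 0): OK
Dual feasibility (all lambda_i >= 0): OK
Complementary slackness (lambda_i * g_i(x) = 0 for all i): OK

Verdict: the first failing condition is stationarity -> stat.

stat


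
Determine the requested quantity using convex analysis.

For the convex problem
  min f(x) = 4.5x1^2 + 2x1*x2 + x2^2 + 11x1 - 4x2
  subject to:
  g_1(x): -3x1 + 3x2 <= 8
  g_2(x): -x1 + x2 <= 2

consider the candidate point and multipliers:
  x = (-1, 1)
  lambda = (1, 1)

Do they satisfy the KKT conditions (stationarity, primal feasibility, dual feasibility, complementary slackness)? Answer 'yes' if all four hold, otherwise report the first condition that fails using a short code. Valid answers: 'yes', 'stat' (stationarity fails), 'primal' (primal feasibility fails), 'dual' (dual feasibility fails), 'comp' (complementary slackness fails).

Gradient of f: grad f(x) = Q x + c = (4, -4)
Constraint values g_i(x) = a_i^T x - b_i:
  g_1((-1, 1)) = -2
  g_2((-1, 1)) = 0
Stationarity residual: grad f(x) + sum_i lambda_i a_i = (0, 0)
  -> stationarity OK
Primal feasibility (all g_i <= 0): OK
Dual feasibility (all lambda_i >= 0): OK
Complementary slackness (lambda_i * g_i(x) = 0 for all i): FAILS

Verdict: the first failing condition is complementary_slackness -> comp.

comp


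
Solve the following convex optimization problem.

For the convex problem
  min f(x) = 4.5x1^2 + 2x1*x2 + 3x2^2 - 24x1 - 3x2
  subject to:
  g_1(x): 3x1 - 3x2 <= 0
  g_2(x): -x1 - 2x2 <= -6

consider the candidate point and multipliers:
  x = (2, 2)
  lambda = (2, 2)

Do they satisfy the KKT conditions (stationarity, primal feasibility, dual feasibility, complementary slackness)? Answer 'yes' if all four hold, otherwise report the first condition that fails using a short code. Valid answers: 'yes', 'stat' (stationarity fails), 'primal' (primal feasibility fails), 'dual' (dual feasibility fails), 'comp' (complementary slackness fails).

Gradient of f: grad f(x) = Q x + c = (-2, 13)
Constraint values g_i(x) = a_i^T x - b_i:
  g_1((2, 2)) = 0
  g_2((2, 2)) = 0
Stationarity residual: grad f(x) + sum_i lambda_i a_i = (2, 3)
  -> stationarity FAILS
Primal feasibility (all g_i <= 0): OK
Dual feasibility (all lambda_i >= 0): OK
Complementary slackness (lambda_i * g_i(x) = 0 for all i): OK

Verdict: the first failing condition is stationarity -> stat.

stat


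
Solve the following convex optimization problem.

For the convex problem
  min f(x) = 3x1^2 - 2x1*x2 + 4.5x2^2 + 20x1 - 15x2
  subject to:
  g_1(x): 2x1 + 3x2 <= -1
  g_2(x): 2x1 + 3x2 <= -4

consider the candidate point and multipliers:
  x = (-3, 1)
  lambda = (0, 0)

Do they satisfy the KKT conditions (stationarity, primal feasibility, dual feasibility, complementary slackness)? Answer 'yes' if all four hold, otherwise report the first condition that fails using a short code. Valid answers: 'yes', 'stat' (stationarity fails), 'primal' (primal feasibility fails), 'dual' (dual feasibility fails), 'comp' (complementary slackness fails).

Gradient of f: grad f(x) = Q x + c = (0, 0)
Constraint values g_i(x) = a_i^T x - b_i:
  g_1((-3, 1)) = -2
  g_2((-3, 1)) = 1
Stationarity residual: grad f(x) + sum_i lambda_i a_i = (0, 0)
  -> stationarity OK
Primal feasibility (all g_i <= 0): FAILS
Dual feasibility (all lambda_i >= 0): OK
Complementary slackness (lambda_i * g_i(x) = 0 for all i): OK

Verdict: the first failing condition is primal_feasibility -> primal.

primal


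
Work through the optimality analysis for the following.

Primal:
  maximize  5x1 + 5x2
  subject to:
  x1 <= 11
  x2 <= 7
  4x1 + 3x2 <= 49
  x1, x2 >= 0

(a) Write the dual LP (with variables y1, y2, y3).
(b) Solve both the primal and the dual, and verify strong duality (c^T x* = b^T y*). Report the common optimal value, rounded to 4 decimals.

The standard primal-dual pair for 'max c^T x s.t. A x <= b, x >= 0' is:
  Dual:  min b^T y  s.t.  A^T y >= c,  y >= 0.

So the dual LP is:
  minimize  11y1 + 7y2 + 49y3
  subject to:
    y1 + 4y3 >= 5
    y2 + 3y3 >= 5
    y1, y2, y3 >= 0

Solving the primal: x* = (7, 7).
  primal value c^T x* = 70.
Solving the dual: y* = (0, 1.25, 1.25).
  dual value b^T y* = 70.
Strong duality: c^T x* = b^T y*. Confirmed.

70


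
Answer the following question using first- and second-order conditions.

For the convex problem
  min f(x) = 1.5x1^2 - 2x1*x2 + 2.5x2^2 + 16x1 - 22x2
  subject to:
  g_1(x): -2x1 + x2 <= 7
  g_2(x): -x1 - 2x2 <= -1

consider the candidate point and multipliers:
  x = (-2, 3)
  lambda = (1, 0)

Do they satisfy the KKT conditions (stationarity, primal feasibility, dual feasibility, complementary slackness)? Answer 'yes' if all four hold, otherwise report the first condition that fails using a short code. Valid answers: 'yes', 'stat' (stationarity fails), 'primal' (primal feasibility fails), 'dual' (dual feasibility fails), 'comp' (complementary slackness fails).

Gradient of f: grad f(x) = Q x + c = (4, -3)
Constraint values g_i(x) = a_i^T x - b_i:
  g_1((-2, 3)) = 0
  g_2((-2, 3)) = -3
Stationarity residual: grad f(x) + sum_i lambda_i a_i = (2, -2)
  -> stationarity FAILS
Primal feasibility (all g_i <= 0): OK
Dual feasibility (all lambda_i >= 0): OK
Complementary slackness (lambda_i * g_i(x) = 0 for all i): OK

Verdict: the first failing condition is stationarity -> stat.

stat


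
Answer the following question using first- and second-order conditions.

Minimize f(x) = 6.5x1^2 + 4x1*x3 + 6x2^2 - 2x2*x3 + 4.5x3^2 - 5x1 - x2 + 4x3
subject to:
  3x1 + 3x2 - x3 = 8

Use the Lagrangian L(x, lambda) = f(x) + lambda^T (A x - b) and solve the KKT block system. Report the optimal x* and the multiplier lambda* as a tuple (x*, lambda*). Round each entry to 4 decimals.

Form the Lagrangian:
  L(x, lambda) = (1/2) x^T Q x + c^T x + lambda^T (A x - b)
Stationarity (grad_x L = 0): Q x + c + A^T lambda = 0.
Primal feasibility: A x = b.

This gives the KKT block system:
  [ Q   A^T ] [ x     ]   [-c ]
  [ A    0  ] [ lambda ] = [ b ]

Solving the linear system:
  x*      = (1.5475, 0.6712, -1.3439)
  lambda* = (-3.2474)
  f(x*)   = 6.0973

x* = (1.5475, 0.6712, -1.3439), lambda* = (-3.2474)


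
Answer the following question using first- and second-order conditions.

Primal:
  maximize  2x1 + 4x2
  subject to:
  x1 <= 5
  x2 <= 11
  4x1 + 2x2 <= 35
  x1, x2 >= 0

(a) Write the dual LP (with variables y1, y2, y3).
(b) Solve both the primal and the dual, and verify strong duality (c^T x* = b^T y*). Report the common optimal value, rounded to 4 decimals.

The standard primal-dual pair for 'max c^T x s.t. A x <= b, x >= 0' is:
  Dual:  min b^T y  s.t.  A^T y >= c,  y >= 0.

So the dual LP is:
  minimize  5y1 + 11y2 + 35y3
  subject to:
    y1 + 4y3 >= 2
    y2 + 2y3 >= 4
    y1, y2, y3 >= 0

Solving the primal: x* = (3.25, 11).
  primal value c^T x* = 50.5.
Solving the dual: y* = (0, 3, 0.5).
  dual value b^T y* = 50.5.
Strong duality: c^T x* = b^T y*. Confirmed.

50.5
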